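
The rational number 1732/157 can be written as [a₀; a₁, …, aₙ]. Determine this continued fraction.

[11; 31, 2, 2]

Run the Euclidean algorithm, recording each quotient:
⌊1732/157⌋ = 11, remainder 5
⌊157/5⌋ = 31, remainder 2
⌊5/2⌋ = 2, remainder 1
⌊2/1⌋ = 2, remainder 0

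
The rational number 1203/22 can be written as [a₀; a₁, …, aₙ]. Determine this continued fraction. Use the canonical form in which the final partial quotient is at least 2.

1203 ÷ 22 → quotient 54, remainder 15
22 ÷ 15 → quotient 1, remainder 7
15 ÷ 7 → quotient 2, remainder 1
7 ÷ 1 → quotient 7, remainder 0

[54; 1, 2, 7]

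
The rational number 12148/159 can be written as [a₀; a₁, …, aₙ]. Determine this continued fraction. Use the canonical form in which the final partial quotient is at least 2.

[76; 2, 2, 15, 2]

⌊12148/159⌋ = 76, remainder 64
⌊159/64⌋ = 2, remainder 31
⌊64/31⌋ = 2, remainder 2
⌊31/2⌋ = 15, remainder 1
⌊2/1⌋ = 2, remainder 0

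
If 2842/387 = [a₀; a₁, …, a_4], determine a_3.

⌊2842/387⌋ = 7, remainder 133
⌊387/133⌋ = 2, remainder 121
⌊133/121⌋ = 1, remainder 12
⌊121/12⌋ = 10, remainder 1

10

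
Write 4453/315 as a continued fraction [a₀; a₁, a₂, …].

4453 = 14·315 + 43, so a_0 = 14
315 = 7·43 + 14, so a_1 = 7
43 = 3·14 + 1, so a_2 = 3
14 = 14·1 + 0, so a_3 = 14

[14; 7, 3, 14]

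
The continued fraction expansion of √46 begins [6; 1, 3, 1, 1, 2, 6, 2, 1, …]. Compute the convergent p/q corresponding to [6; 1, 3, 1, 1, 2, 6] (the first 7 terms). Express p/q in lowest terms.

Use the convergent recurrence hₖ = aₖ·hₖ₋₁ + hₖ₋₂ (and likewise for the denominators kₖ):
a_0 = 6: 6/1
a_1 = 1: 7/1
a_2 = 3: 27/4
a_3 = 1: 34/5
a_4 = 1: 61/9
a_5 = 2: 156/23
a_6 = 6: 997/147

997/147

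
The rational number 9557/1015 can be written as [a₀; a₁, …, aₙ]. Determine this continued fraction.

[9; 2, 2, 2, 7, 3, 1, 2]

⌊9557/1015⌋ = 9, remainder 422
⌊1015/422⌋ = 2, remainder 171
⌊422/171⌋ = 2, remainder 80
⌊171/80⌋ = 2, remainder 11
⌊80/11⌋ = 7, remainder 3
⌊11/3⌋ = 3, remainder 2
⌊3/2⌋ = 1, remainder 1
⌊2/1⌋ = 2, remainder 0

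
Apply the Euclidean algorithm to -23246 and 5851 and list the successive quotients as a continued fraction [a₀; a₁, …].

⌊-23246/5851⌋ = -4, remainder 158
⌊5851/158⌋ = 37, remainder 5
⌊158/5⌋ = 31, remainder 3
⌊5/3⌋ = 1, remainder 2
⌊3/2⌋ = 1, remainder 1
⌊2/1⌋ = 2, remainder 0

[-4; 37, 31, 1, 1, 2]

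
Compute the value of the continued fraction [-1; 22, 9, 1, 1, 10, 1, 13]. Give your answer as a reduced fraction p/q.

Start with 13.
1 + 1/(13/1) = 1 + 1/13 = 14/13
10 + 1/(14/13) = 10 + 13/14 = 153/14
1 + 1/(153/14) = 1 + 14/153 = 167/153
1 + 1/(167/153) = 1 + 153/167 = 320/167
9 + 1/(320/167) = 9 + 167/320 = 3047/320
22 + 1/(3047/320) = 22 + 320/3047 = 67354/3047
-1 + 1/(67354/3047) = -1 + 3047/67354 = -64307/67354

-64307/67354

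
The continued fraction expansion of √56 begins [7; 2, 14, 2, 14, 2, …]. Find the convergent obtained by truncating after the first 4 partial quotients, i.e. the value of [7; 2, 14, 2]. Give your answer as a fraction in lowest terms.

Start with 2.
14 + 1/(2/1) = 14 + 1/2 = 29/2
2 + 1/(29/2) = 2 + 2/29 = 60/29
7 + 1/(60/29) = 7 + 29/60 = 449/60

449/60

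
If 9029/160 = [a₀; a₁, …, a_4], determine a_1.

9029 = 56·160 + 69, so a_0 = 56
160 = 2·69 + 22, so a_1 = 2

2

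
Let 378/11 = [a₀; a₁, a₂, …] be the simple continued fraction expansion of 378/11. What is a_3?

378 = 34·11 + 4, so a_0 = 34
11 = 2·4 + 3, so a_1 = 2
4 = 1·3 + 1, so a_2 = 1
3 = 3·1 + 0, so a_3 = 3

3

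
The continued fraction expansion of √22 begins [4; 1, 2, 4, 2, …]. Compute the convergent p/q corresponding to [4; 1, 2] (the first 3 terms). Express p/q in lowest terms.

Start with 2.
1 + 1/(2/1) = 1 + 1/2 = 3/2
4 + 1/(3/2) = 4 + 2/3 = 14/3

14/3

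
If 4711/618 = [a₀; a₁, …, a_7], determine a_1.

Apply division with remainder until the remainder is 0:
4711 ÷ 618 → quotient 7, remainder 385
618 ÷ 385 → quotient 1, remainder 233

1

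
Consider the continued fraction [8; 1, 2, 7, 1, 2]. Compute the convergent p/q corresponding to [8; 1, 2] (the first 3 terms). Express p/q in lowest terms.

26/3

a_0 = 8: 8/1
a_1 = 1: 9/1
a_2 = 2: 26/3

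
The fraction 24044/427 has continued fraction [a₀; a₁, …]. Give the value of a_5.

7

Apply division with remainder until the remainder is 0:
24044 = 56·427 + 132, so a_0 = 56
427 = 3·132 + 31, so a_1 = 3
132 = 4·31 + 8, so a_2 = 4
31 = 3·8 + 7, so a_3 = 3
8 = 1·7 + 1, so a_4 = 1
7 = 7·1 + 0, so a_5 = 7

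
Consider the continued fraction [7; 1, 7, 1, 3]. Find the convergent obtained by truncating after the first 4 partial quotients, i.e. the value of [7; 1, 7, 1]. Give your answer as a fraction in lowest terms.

Start with 1.
7 + 1/(1/1) = 7 + 1/1 = 8/1
1 + 1/(8/1) = 1 + 1/8 = 9/8
7 + 1/(9/8) = 7 + 8/9 = 71/9

71/9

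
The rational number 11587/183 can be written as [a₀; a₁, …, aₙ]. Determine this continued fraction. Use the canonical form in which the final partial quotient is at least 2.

11587 = 63·183 + 58, so a_0 = 63
183 = 3·58 + 9, so a_1 = 3
58 = 6·9 + 4, so a_2 = 6
9 = 2·4 + 1, so a_3 = 2
4 = 4·1 + 0, so a_4 = 4

[63; 3, 6, 2, 4]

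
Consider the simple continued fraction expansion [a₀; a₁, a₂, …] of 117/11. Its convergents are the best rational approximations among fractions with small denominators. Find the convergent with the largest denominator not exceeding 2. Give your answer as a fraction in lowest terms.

21/2

a_0 = 10: 10/1  (≤ bound)
a_1 = 1: 11/1  (≤ bound)
a_2 = 1: 21/2  (≤ bound)
a_3 = 1: 32/3  (> 2, stop)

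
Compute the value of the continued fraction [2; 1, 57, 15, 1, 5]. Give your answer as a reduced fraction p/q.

16453/5516

a_0 = 2: 2/1
a_1 = 1: 3/1
a_2 = 57: 173/58
a_3 = 15: 2598/871
a_4 = 1: 2771/929
a_5 = 5: 16453/5516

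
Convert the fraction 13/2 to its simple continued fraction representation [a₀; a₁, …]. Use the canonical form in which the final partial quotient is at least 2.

Repeatedly divide and take the remainder:
13 ÷ 2 → quotient 6, remainder 1
2 ÷ 1 → quotient 2, remainder 0

[6; 2]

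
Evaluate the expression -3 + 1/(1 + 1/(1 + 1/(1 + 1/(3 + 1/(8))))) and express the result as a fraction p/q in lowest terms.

-215/91

a_0 = -3: -3/1
a_1 = 1: -2/1
a_2 = 1: -5/2
a_3 = 1: -7/3
a_4 = 3: -26/11
a_5 = 8: -215/91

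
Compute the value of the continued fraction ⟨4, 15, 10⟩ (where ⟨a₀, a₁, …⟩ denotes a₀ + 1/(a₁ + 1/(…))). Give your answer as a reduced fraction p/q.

614/151

Work from the innermost term outward:
Start with 10.
15 + 1/(10/1) = 15 + 1/10 = 151/10
4 + 1/(151/10) = 4 + 10/151 = 614/151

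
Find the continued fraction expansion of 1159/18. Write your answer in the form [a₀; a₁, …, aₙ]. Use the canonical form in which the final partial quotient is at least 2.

[64; 2, 1, 1, 3]

1159 ÷ 18 → quotient 64, remainder 7
18 ÷ 7 → quotient 2, remainder 4
7 ÷ 4 → quotient 1, remainder 3
4 ÷ 3 → quotient 1, remainder 1
3 ÷ 1 → quotient 3, remainder 0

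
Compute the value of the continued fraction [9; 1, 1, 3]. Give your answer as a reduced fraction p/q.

67/7

Start with 3.
1 + 1/(3/1) = 1 + 1/3 = 4/3
1 + 1/(4/3) = 1 + 3/4 = 7/4
9 + 1/(7/4) = 9 + 4/7 = 67/7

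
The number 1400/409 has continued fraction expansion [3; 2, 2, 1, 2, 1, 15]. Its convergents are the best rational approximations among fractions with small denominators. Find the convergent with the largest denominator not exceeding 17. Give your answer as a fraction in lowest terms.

a_0 = 3: 3/1  (≤ bound)
a_1 = 2: 7/2  (≤ bound)
a_2 = 2: 17/5  (≤ bound)
a_3 = 1: 24/7  (≤ bound)
a_4 = 2: 65/19  (> 17, stop)

24/7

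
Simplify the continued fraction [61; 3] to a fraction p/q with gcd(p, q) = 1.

a_0 = 61: 61/1
a_1 = 3: 184/3

184/3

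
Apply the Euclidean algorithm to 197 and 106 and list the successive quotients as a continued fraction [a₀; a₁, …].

[1; 1, 6, 15]

197 = 1·106 + 91, so a_0 = 1
106 = 1·91 + 15, so a_1 = 1
91 = 6·15 + 1, so a_2 = 6
15 = 15·1 + 0, so a_3 = 15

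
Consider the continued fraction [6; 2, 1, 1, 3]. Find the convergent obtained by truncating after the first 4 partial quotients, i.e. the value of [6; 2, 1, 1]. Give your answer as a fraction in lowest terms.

32/5

Starting at the tail and folding back:
Start with 1.
1 + 1/(1/1) = 1 + 1/1 = 2/1
2 + 1/(2/1) = 2 + 1/2 = 5/2
6 + 1/(5/2) = 6 + 2/5 = 32/5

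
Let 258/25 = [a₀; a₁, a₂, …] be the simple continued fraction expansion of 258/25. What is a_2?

8

258 = 10·25 + 8, so a_0 = 10
25 = 3·8 + 1, so a_1 = 3
8 = 8·1 + 0, so a_2 = 8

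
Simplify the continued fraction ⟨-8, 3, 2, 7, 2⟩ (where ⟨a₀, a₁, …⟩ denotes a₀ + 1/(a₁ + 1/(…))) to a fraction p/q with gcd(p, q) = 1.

Work from the innermost term outward:
Start with 2.
7 + 1/(2/1) = 7 + 1/2 = 15/2
2 + 1/(15/2) = 2 + 2/15 = 32/15
3 + 1/(32/15) = 3 + 15/32 = 111/32
-8 + 1/(111/32) = -8 + 32/111 = -856/111

-856/111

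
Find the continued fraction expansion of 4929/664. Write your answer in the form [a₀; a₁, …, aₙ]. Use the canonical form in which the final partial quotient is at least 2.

[7; 2, 2, 1, 3, 12, 2]

Repeatedly divide and take the remainder:
⌊4929/664⌋ = 7, remainder 281
⌊664/281⌋ = 2, remainder 102
⌊281/102⌋ = 2, remainder 77
⌊102/77⌋ = 1, remainder 25
⌊77/25⌋ = 3, remainder 2
⌊25/2⌋ = 12, remainder 1
⌊2/1⌋ = 2, remainder 0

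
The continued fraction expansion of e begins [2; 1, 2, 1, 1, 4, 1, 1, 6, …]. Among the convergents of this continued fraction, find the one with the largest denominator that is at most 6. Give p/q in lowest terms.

11/4

a_0 = 2: 2/1  (≤ bound)
a_1 = 1: 3/1  (≤ bound)
a_2 = 2: 8/3  (≤ bound)
a_3 = 1: 11/4  (≤ bound)
a_4 = 1: 19/7  (> 6, stop)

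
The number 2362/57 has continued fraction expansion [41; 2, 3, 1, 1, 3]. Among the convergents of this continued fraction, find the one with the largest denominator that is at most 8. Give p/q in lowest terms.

290/7

List convergents until the denominator exceeds the bound:
a_0 = 41: 41/1  (≤ bound)
a_1 = 2: 83/2  (≤ bound)
a_2 = 3: 290/7  (≤ bound)
a_3 = 1: 373/9  (> 8, stop)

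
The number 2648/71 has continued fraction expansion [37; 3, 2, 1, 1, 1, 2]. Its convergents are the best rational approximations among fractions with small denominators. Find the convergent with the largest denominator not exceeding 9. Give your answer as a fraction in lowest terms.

a_0 = 37: 37/1  (≤ bound)
a_1 = 3: 112/3  (≤ bound)
a_2 = 2: 261/7  (≤ bound)
a_3 = 1: 373/10  (> 9, stop)

261/7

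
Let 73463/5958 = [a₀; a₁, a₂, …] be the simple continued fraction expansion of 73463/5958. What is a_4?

⌊73463/5958⌋ = 12, remainder 1967
⌊5958/1967⌋ = 3, remainder 57
⌊1967/57⌋ = 34, remainder 29
⌊57/29⌋ = 1, remainder 28
⌊29/28⌋ = 1, remainder 1

1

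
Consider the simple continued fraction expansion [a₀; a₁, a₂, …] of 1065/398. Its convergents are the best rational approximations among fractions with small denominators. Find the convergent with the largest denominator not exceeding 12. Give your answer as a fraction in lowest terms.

8/3

a_0 = 2: 2/1  (≤ bound)
a_1 = 1: 3/1  (≤ bound)
a_2 = 2: 8/3  (≤ bound)
a_3 = 11: 91/34  (> 12, stop)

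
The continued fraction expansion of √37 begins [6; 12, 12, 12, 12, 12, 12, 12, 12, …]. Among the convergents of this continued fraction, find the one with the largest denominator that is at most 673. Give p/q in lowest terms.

a_0 = 6: 6/1  (≤ bound)
a_1 = 12: 73/12  (≤ bound)
a_2 = 12: 882/145  (≤ bound)
a_3 = 12: 10657/1752  (> 673, stop)

882/145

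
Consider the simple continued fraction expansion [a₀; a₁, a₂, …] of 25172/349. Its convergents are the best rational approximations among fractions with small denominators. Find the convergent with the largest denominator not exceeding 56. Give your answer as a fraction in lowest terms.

577/8

a_0 = 72: 72/1  (≤ bound)
a_1 = 7: 505/7  (≤ bound)
a_2 = 1: 577/8  (≤ bound)
a_3 = 13: 8006/111  (> 56, stop)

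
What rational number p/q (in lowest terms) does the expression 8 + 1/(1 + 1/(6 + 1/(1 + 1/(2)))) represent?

a_0 = 8: 8/1
a_1 = 1: 9/1
a_2 = 6: 62/7
a_3 = 1: 71/8
a_4 = 2: 204/23

204/23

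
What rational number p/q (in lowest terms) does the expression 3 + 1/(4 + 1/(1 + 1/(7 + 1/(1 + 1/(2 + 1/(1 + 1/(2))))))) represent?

Start with 2.
1 + 1/(2/1) = 1 + 1/2 = 3/2
2 + 1/(3/2) = 2 + 2/3 = 8/3
1 + 1/(8/3) = 1 + 3/8 = 11/8
7 + 1/(11/8) = 7 + 8/11 = 85/11
1 + 1/(85/11) = 1 + 11/85 = 96/85
4 + 1/(96/85) = 4 + 85/96 = 469/96
3 + 1/(469/96) = 3 + 96/469 = 1503/469

1503/469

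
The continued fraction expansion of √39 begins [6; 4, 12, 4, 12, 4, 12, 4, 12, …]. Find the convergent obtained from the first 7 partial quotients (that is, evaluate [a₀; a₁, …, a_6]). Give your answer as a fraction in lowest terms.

Collapse the nested fraction from the inside out:
Start with 12.
4 + 1/(12/1) = 4 + 1/12 = 49/12
12 + 1/(49/12) = 12 + 12/49 = 600/49
4 + 1/(600/49) = 4 + 49/600 = 2449/600
12 + 1/(2449/600) = 12 + 600/2449 = 29988/2449
4 + 1/(29988/2449) = 4 + 2449/29988 = 122401/29988
6 + 1/(122401/29988) = 6 + 29988/122401 = 764394/122401

764394/122401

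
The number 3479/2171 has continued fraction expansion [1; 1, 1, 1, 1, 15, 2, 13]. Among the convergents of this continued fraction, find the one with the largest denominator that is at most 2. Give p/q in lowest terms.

3/2

a_0 = 1: 1/1  (≤ bound)
a_1 = 1: 2/1  (≤ bound)
a_2 = 1: 3/2  (≤ bound)
a_3 = 1: 5/3  (> 2, stop)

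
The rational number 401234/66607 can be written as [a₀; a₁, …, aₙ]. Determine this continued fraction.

401234 = 6·66607 + 1592, so a_0 = 6
66607 = 41·1592 + 1335, so a_1 = 41
1592 = 1·1335 + 257, so a_2 = 1
1335 = 5·257 + 50, so a_3 = 5
257 = 5·50 + 7, so a_4 = 5
50 = 7·7 + 1, so a_5 = 7
7 = 7·1 + 0, so a_6 = 7

[6; 41, 1, 5, 5, 7, 7]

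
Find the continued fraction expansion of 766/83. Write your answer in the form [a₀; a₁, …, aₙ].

⌊766/83⌋ = 9, remainder 19
⌊83/19⌋ = 4, remainder 7
⌊19/7⌋ = 2, remainder 5
⌊7/5⌋ = 1, remainder 2
⌊5/2⌋ = 2, remainder 1
⌊2/1⌋ = 2, remainder 0

[9; 4, 2, 1, 2, 2]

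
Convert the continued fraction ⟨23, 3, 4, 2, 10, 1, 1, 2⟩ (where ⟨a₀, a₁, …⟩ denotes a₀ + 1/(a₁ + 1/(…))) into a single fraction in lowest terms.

37343/1602

Start with 2.
1 + 1/(2/1) = 1 + 1/2 = 3/2
1 + 1/(3/2) = 1 + 2/3 = 5/3
10 + 1/(5/3) = 10 + 3/5 = 53/5
2 + 1/(53/5) = 2 + 5/53 = 111/53
4 + 1/(111/53) = 4 + 53/111 = 497/111
3 + 1/(497/111) = 3 + 111/497 = 1602/497
23 + 1/(1602/497) = 23 + 497/1602 = 37343/1602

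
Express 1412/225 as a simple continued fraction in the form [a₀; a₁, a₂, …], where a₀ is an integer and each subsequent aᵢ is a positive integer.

1412 ÷ 225 → quotient 6, remainder 62
225 ÷ 62 → quotient 3, remainder 39
62 ÷ 39 → quotient 1, remainder 23
39 ÷ 23 → quotient 1, remainder 16
23 ÷ 16 → quotient 1, remainder 7
16 ÷ 7 → quotient 2, remainder 2
7 ÷ 2 → quotient 3, remainder 1
2 ÷ 1 → quotient 2, remainder 0

[6; 3, 1, 1, 1, 2, 3, 2]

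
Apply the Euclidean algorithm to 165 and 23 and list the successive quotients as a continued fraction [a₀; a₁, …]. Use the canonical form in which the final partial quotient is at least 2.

165 = 7·23 + 4, so a_0 = 7
23 = 5·4 + 3, so a_1 = 5
4 = 1·3 + 1, so a_2 = 1
3 = 3·1 + 0, so a_3 = 3

[7; 5, 1, 3]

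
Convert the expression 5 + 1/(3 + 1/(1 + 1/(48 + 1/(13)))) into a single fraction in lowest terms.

13333/2539

Work from the innermost term outward:
Start with 13.
48 + 1/(13/1) = 48 + 1/13 = 625/13
1 + 1/(625/13) = 1 + 13/625 = 638/625
3 + 1/(638/625) = 3 + 625/638 = 2539/638
5 + 1/(2539/638) = 5 + 638/2539 = 13333/2539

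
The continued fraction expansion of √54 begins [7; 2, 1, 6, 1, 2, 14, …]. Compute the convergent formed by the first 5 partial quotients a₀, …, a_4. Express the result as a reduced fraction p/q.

169/23

Start with 1.
6 + 1/(1/1) = 6 + 1/1 = 7/1
1 + 1/(7/1) = 1 + 1/7 = 8/7
2 + 1/(8/7) = 2 + 7/8 = 23/8
7 + 1/(23/8) = 7 + 8/23 = 169/23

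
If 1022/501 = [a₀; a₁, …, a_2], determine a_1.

Repeatedly divide and take the remainder:
1022 ÷ 501 → quotient 2, remainder 20
501 ÷ 20 → quotient 25, remainder 1

25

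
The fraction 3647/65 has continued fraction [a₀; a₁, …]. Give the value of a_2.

3

Run the Euclidean algorithm, recording each quotient:
3647 ÷ 65 → quotient 56, remainder 7
65 ÷ 7 → quotient 9, remainder 2
7 ÷ 2 → quotient 3, remainder 1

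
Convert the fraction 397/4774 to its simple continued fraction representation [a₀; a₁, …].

Apply division with remainder until the remainder is 0:
397 = 0·4774 + 397, so a_0 = 0
4774 = 12·397 + 10, so a_1 = 12
397 = 39·10 + 7, so a_2 = 39
10 = 1·7 + 3, so a_3 = 1
7 = 2·3 + 1, so a_4 = 2
3 = 3·1 + 0, so a_5 = 3

[0; 12, 39, 1, 2, 3]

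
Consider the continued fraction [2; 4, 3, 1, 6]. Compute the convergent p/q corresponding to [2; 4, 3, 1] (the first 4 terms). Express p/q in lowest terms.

Start with 1.
3 + 1/(1/1) = 3 + 1/1 = 4/1
4 + 1/(4/1) = 4 + 1/4 = 17/4
2 + 1/(17/4) = 2 + 4/17 = 38/17

38/17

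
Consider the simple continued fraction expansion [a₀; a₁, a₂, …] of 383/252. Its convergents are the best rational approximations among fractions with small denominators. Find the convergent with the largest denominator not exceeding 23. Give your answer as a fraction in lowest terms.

3/2

List convergents until the denominator exceeds the bound:
a_0 = 1: 1/1  (≤ bound)
a_1 = 1: 2/1  (≤ bound)
a_2 = 1: 3/2  (≤ bound)
a_3 = 12: 38/25  (> 23, stop)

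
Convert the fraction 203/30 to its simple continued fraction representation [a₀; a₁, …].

Repeatedly divide and take the remainder:
203 ÷ 30 → quotient 6, remainder 23
30 ÷ 23 → quotient 1, remainder 7
23 ÷ 7 → quotient 3, remainder 2
7 ÷ 2 → quotient 3, remainder 1
2 ÷ 1 → quotient 2, remainder 0

[6; 1, 3, 3, 2]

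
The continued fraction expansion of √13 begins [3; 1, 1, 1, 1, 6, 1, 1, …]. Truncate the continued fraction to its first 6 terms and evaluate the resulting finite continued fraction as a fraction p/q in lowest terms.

Work from the innermost term outward:
Start with 6.
1 + 1/(6/1) = 1 + 1/6 = 7/6
1 + 1/(7/6) = 1 + 6/7 = 13/7
1 + 1/(13/7) = 1 + 7/13 = 20/13
1 + 1/(20/13) = 1 + 13/20 = 33/20
3 + 1/(33/20) = 3 + 20/33 = 119/33

119/33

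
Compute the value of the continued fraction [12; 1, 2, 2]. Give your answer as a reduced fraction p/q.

Use the convergent recurrence hₖ = aₖ·hₖ₋₁ + hₖ₋₂ (and likewise for the denominators kₖ):
a_0 = 12: 12/1
a_1 = 1: 13/1
a_2 = 2: 38/3
a_3 = 2: 89/7

89/7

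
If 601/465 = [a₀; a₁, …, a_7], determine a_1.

⌊601/465⌋ = 1, remainder 136
⌊465/136⌋ = 3, remainder 57

3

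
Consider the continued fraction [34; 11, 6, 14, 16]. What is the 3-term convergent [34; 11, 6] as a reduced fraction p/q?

2284/67

a_0 = 34: 34/1
a_1 = 11: 375/11
a_2 = 6: 2284/67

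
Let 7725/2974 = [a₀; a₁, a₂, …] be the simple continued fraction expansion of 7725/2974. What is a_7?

12

⌊7725/2974⌋ = 2, remainder 1777
⌊2974/1777⌋ = 1, remainder 1197
⌊1777/1197⌋ = 1, remainder 580
⌊1197/580⌋ = 2, remainder 37
⌊580/37⌋ = 15, remainder 25
⌊37/25⌋ = 1, remainder 12
⌊25/12⌋ = 2, remainder 1
⌊12/1⌋ = 12, remainder 0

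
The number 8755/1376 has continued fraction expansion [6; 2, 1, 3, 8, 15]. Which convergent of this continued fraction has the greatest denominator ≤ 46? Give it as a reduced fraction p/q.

List convergents until the denominator exceeds the bound:
a_0 = 6: 6/1  (≤ bound)
a_1 = 2: 13/2  (≤ bound)
a_2 = 1: 19/3  (≤ bound)
a_3 = 3: 70/11  (≤ bound)
a_4 = 8: 579/91  (> 46, stop)

70/11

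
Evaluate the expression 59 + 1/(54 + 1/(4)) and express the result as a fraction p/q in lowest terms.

a_0 = 59: 59/1
a_1 = 54: 3187/54
a_2 = 4: 12807/217

12807/217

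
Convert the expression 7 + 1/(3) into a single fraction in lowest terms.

22/3

a_0 = 7: 7/1
a_1 = 3: 22/3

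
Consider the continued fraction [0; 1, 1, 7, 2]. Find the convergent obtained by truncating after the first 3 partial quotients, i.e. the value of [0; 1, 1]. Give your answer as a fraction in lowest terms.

1/2

Build up convergents one term at a time:
a_0 = 0: 0/1
a_1 = 1: 1/1
a_2 = 1: 1/2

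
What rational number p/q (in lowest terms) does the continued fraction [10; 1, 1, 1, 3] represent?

117/11

Start with 3.
1 + 1/(3/1) = 1 + 1/3 = 4/3
1 + 1/(4/3) = 1 + 3/4 = 7/4
1 + 1/(7/4) = 1 + 4/7 = 11/7
10 + 1/(11/7) = 10 + 7/11 = 117/11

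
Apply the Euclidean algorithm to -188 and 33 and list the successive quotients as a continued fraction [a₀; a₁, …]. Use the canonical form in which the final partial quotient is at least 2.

[-6; 3, 3, 3]

-188 ÷ 33 → quotient -6, remainder 10
33 ÷ 10 → quotient 3, remainder 3
10 ÷ 3 → quotient 3, remainder 1
3 ÷ 1 → quotient 3, remainder 0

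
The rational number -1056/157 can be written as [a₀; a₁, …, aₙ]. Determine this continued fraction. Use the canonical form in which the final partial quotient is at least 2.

-1056 ÷ 157 → quotient -7, remainder 43
157 ÷ 43 → quotient 3, remainder 28
43 ÷ 28 → quotient 1, remainder 15
28 ÷ 15 → quotient 1, remainder 13
15 ÷ 13 → quotient 1, remainder 2
13 ÷ 2 → quotient 6, remainder 1
2 ÷ 1 → quotient 2, remainder 0

[-7; 3, 1, 1, 1, 6, 2]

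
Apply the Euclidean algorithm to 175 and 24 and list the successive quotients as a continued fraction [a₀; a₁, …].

⌊175/24⌋ = 7, remainder 7
⌊24/7⌋ = 3, remainder 3
⌊7/3⌋ = 2, remainder 1
⌊3/1⌋ = 3, remainder 0

[7; 3, 2, 3]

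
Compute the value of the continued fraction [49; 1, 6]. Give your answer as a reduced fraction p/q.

349/7

Collapse the nested fraction from the inside out:
Start with 6.
1 + 1/(6/1) = 1 + 1/6 = 7/6
49 + 1/(7/6) = 49 + 6/7 = 349/7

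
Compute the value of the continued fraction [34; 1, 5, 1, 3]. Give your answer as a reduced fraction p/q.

941/27

Start with 3.
1 + 1/(3/1) = 1 + 1/3 = 4/3
5 + 1/(4/3) = 5 + 3/4 = 23/4
1 + 1/(23/4) = 1 + 4/23 = 27/23
34 + 1/(27/23) = 34 + 23/27 = 941/27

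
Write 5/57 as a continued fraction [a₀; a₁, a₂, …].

5 ÷ 57 → quotient 0, remainder 5
57 ÷ 5 → quotient 11, remainder 2
5 ÷ 2 → quotient 2, remainder 1
2 ÷ 1 → quotient 2, remainder 0

[0; 11, 2, 2]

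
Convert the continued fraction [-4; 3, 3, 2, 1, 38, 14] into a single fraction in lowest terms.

Work from the innermost term outward:
Start with 14.
38 + 1/(14/1) = 38 + 1/14 = 533/14
1 + 1/(533/14) = 1 + 14/533 = 547/533
2 + 1/(547/533) = 2 + 533/547 = 1627/547
3 + 1/(1627/547) = 3 + 547/1627 = 5428/1627
3 + 1/(5428/1627) = 3 + 1627/5428 = 17911/5428
-4 + 1/(17911/5428) = -4 + 5428/17911 = -66216/17911

-66216/17911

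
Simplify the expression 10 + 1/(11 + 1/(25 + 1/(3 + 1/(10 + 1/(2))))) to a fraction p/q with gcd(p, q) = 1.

Start with 2.
10 + 1/(2/1) = 10 + 1/2 = 21/2
3 + 1/(21/2) = 3 + 2/21 = 65/21
25 + 1/(65/21) = 25 + 21/65 = 1646/65
11 + 1/(1646/65) = 11 + 65/1646 = 18171/1646
10 + 1/(18171/1646) = 10 + 1646/18171 = 183356/18171

183356/18171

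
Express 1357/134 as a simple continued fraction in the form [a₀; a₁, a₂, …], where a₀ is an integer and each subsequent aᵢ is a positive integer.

1357 ÷ 134 → quotient 10, remainder 17
134 ÷ 17 → quotient 7, remainder 15
17 ÷ 15 → quotient 1, remainder 2
15 ÷ 2 → quotient 7, remainder 1
2 ÷ 1 → quotient 2, remainder 0

[10; 7, 1, 7, 2]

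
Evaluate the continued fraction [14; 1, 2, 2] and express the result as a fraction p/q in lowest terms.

103/7

Use the convergent recurrence hₖ = aₖ·hₖ₋₁ + hₖ₋₂ (and likewise for the denominators kₖ):
a_0 = 14: 14/1
a_1 = 1: 15/1
a_2 = 2: 44/3
a_3 = 2: 103/7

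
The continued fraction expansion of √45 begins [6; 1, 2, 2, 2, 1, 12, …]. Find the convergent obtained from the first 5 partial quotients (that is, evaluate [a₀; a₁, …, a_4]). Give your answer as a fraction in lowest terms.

114/17

Starting at the tail and folding back:
Start with 2.
2 + 1/(2/1) = 2 + 1/2 = 5/2
2 + 1/(5/2) = 2 + 2/5 = 12/5
1 + 1/(12/5) = 1 + 5/12 = 17/12
6 + 1/(17/12) = 6 + 12/17 = 114/17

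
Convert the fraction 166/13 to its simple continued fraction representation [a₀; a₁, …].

Repeatedly divide and take the remainder:
⌊166/13⌋ = 12, remainder 10
⌊13/10⌋ = 1, remainder 3
⌊10/3⌋ = 3, remainder 1
⌊3/1⌋ = 3, remainder 0

[12; 1, 3, 3]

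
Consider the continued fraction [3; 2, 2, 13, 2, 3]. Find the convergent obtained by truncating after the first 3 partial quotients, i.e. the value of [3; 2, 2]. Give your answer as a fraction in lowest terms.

17/5

Starting at the tail and folding back:
Start with 2.
2 + 1/(2/1) = 2 + 1/2 = 5/2
3 + 1/(5/2) = 3 + 2/5 = 17/5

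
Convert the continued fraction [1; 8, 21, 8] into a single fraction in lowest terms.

1529/1360

Work from the innermost term outward:
Start with 8.
21 + 1/(8/1) = 21 + 1/8 = 169/8
8 + 1/(169/8) = 8 + 8/169 = 1360/169
1 + 1/(1360/169) = 1 + 169/1360 = 1529/1360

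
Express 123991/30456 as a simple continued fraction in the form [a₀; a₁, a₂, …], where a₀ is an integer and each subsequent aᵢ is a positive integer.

123991 = 4·30456 + 2167, so a_0 = 4
30456 = 14·2167 + 118, so a_1 = 14
2167 = 18·118 + 43, so a_2 = 18
118 = 2·43 + 32, so a_3 = 2
43 = 1·32 + 11, so a_4 = 1
32 = 2·11 + 10, so a_5 = 2
11 = 1·10 + 1, so a_6 = 1
10 = 10·1 + 0, so a_7 = 10

[4; 14, 18, 2, 1, 2, 1, 10]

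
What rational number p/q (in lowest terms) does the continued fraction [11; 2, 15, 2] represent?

735/64

Start with 2.
15 + 1/(2/1) = 15 + 1/2 = 31/2
2 + 1/(31/2) = 2 + 2/31 = 64/31
11 + 1/(64/31) = 11 + 31/64 = 735/64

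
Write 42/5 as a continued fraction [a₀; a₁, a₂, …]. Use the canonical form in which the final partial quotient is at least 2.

[8; 2, 2]

42 = 8·5 + 2, so a_0 = 8
5 = 2·2 + 1, so a_1 = 2
2 = 2·1 + 0, so a_2 = 2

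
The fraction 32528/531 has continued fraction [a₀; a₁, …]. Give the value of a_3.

Run the Euclidean algorithm, recording each quotient:
32528 ÷ 531 → quotient 61, remainder 137
531 ÷ 137 → quotient 3, remainder 120
137 ÷ 120 → quotient 1, remainder 17
120 ÷ 17 → quotient 7, remainder 1

7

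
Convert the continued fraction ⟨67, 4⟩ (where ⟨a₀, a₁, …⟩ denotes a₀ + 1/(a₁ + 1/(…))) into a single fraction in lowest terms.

269/4

Build up convergents one term at a time:
a_0 = 67: 67/1
a_1 = 4: 269/4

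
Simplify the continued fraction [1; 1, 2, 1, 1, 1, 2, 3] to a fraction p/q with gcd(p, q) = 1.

Collapse the nested fraction from the inside out:
Start with 3.
2 + 1/(3/1) = 2 + 1/3 = 7/3
1 + 1/(7/3) = 1 + 3/7 = 10/7
1 + 1/(10/7) = 1 + 7/10 = 17/10
1 + 1/(17/10) = 1 + 10/17 = 27/17
2 + 1/(27/17) = 2 + 17/27 = 71/27
1 + 1/(71/27) = 1 + 27/71 = 98/71
1 + 1/(98/71) = 1 + 71/98 = 169/98

169/98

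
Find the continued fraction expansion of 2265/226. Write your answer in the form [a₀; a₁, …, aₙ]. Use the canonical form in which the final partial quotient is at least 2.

2265 = 10·226 + 5, so a_0 = 10
226 = 45·5 + 1, so a_1 = 45
5 = 5·1 + 0, so a_2 = 5

[10; 45, 5]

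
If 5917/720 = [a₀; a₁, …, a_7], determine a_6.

5917 ÷ 720 → quotient 8, remainder 157
720 ÷ 157 → quotient 4, remainder 92
157 ÷ 92 → quotient 1, remainder 65
92 ÷ 65 → quotient 1, remainder 27
65 ÷ 27 → quotient 2, remainder 11
27 ÷ 11 → quotient 2, remainder 5
11 ÷ 5 → quotient 2, remainder 1

2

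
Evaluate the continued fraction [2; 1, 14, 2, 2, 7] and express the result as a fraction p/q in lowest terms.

1673/570

Compute successive convergents:
a_0 = 2: 2/1
a_1 = 1: 3/1
a_2 = 14: 44/15
a_3 = 2: 91/31
a_4 = 2: 226/77
a_5 = 7: 1673/570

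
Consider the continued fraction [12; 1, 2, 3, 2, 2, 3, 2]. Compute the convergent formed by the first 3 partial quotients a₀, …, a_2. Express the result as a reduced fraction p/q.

38/3

Start with 2.
1 + 1/(2/1) = 1 + 1/2 = 3/2
12 + 1/(3/2) = 12 + 2/3 = 38/3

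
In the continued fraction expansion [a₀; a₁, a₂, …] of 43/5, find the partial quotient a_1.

Repeatedly divide and take the remainder:
43 = 8·5 + 3, so a_0 = 8
5 = 1·3 + 2, so a_1 = 1

1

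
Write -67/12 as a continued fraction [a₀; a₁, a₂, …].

[-6; 2, 2, 2]

Run the Euclidean algorithm, recording each quotient:
-67 ÷ 12 → quotient -6, remainder 5
12 ÷ 5 → quotient 2, remainder 2
5 ÷ 2 → quotient 2, remainder 1
2 ÷ 1 → quotient 2, remainder 0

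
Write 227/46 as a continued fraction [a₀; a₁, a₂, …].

227 ÷ 46 → quotient 4, remainder 43
46 ÷ 43 → quotient 1, remainder 3
43 ÷ 3 → quotient 14, remainder 1
3 ÷ 1 → quotient 3, remainder 0

[4; 1, 14, 3]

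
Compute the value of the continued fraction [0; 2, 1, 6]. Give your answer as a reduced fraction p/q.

7/20

Start with 6.
1 + 1/(6/1) = 1 + 1/6 = 7/6
2 + 1/(7/6) = 2 + 6/7 = 20/7
0 + 1/(20/7) = 0 + 7/20 = 7/20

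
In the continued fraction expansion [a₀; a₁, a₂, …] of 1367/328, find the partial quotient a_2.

1

Repeatedly divide and take the remainder:
⌊1367/328⌋ = 4, remainder 55
⌊328/55⌋ = 5, remainder 53
⌊55/53⌋ = 1, remainder 2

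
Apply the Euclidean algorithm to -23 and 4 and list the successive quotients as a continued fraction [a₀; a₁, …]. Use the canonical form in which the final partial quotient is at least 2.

[-6; 4]

-23 = -6·4 + 1, so a_0 = -6
4 = 4·1 + 0, so a_1 = 4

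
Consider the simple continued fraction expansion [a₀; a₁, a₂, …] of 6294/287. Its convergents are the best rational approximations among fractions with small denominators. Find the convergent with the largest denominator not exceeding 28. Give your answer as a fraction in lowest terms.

a_0 = 21: 21/1  (≤ bound)
a_1 = 1: 22/1  (≤ bound)
a_2 = 13: 307/14  (≤ bound)
a_3 = 2: 636/29  (> 28, stop)

307/14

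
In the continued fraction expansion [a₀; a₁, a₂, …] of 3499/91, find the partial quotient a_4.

⌊3499/91⌋ = 38, remainder 41
⌊91/41⌋ = 2, remainder 9
⌊41/9⌋ = 4, remainder 5
⌊9/5⌋ = 1, remainder 4
⌊5/4⌋ = 1, remainder 1

1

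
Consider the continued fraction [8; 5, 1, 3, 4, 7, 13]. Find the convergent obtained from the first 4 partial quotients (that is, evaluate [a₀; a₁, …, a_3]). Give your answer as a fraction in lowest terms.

188/23

Start with 3.
1 + 1/(3/1) = 1 + 1/3 = 4/3
5 + 1/(4/3) = 5 + 3/4 = 23/4
8 + 1/(23/4) = 8 + 4/23 = 188/23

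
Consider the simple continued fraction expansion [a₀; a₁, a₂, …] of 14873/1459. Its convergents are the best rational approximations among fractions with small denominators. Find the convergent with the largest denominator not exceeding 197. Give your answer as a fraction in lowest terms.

683/67

a_0 = 10: 10/1  (≤ bound)
a_1 = 5: 51/5  (≤ bound)
a_2 = 6: 316/31  (≤ bound)
a_3 = 2: 683/67  (≤ bound)
a_4 = 3: 2365/232  (> 197, stop)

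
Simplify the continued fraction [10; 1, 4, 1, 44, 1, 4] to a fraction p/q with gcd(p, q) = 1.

14830/1369

Work from the innermost term outward:
Start with 4.
1 + 1/(4/1) = 1 + 1/4 = 5/4
44 + 1/(5/4) = 44 + 4/5 = 224/5
1 + 1/(224/5) = 1 + 5/224 = 229/224
4 + 1/(229/224) = 4 + 224/229 = 1140/229
1 + 1/(1140/229) = 1 + 229/1140 = 1369/1140
10 + 1/(1369/1140) = 10 + 1140/1369 = 14830/1369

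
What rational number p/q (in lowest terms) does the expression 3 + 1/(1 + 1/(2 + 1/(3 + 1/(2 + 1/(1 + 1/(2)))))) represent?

329/89

Start with 2.
1 + 1/(2/1) = 1 + 1/2 = 3/2
2 + 1/(3/2) = 2 + 2/3 = 8/3
3 + 1/(8/3) = 3 + 3/8 = 27/8
2 + 1/(27/8) = 2 + 8/27 = 62/27
1 + 1/(62/27) = 1 + 27/62 = 89/62
3 + 1/(89/62) = 3 + 62/89 = 329/89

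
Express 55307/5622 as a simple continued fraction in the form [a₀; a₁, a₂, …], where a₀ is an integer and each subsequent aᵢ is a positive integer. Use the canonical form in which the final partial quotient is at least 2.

55307 = 9·5622 + 4709, so a_0 = 9
5622 = 1·4709 + 913, so a_1 = 1
4709 = 5·913 + 144, so a_2 = 5
913 = 6·144 + 49, so a_3 = 6
144 = 2·49 + 46, so a_4 = 2
49 = 1·46 + 3, so a_5 = 1
46 = 15·3 + 1, so a_6 = 15
3 = 3·1 + 0, so a_7 = 3

[9; 1, 5, 6, 2, 1, 15, 3]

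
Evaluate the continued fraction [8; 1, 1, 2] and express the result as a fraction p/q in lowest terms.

Build up convergents one term at a time:
a_0 = 8: 8/1
a_1 = 1: 9/1
a_2 = 1: 17/2
a_3 = 2: 43/5

43/5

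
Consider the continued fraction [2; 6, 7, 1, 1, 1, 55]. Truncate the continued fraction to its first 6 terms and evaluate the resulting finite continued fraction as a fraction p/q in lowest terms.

Start with 1.
1 + 1/(1/1) = 1 + 1/1 = 2/1
1 + 1/(2/1) = 1 + 1/2 = 3/2
7 + 1/(3/2) = 7 + 2/3 = 23/3
6 + 1/(23/3) = 6 + 3/23 = 141/23
2 + 1/(141/23) = 2 + 23/141 = 305/141

305/141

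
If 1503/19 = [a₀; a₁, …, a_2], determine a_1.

9

⌊1503/19⌋ = 79, remainder 2
⌊19/2⌋ = 9, remainder 1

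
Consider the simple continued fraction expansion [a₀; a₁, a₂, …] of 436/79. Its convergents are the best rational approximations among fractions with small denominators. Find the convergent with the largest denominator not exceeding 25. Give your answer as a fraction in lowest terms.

a_0 = 5: 5/1  (≤ bound)
a_1 = 1: 6/1  (≤ bound)
a_2 = 1: 11/2  (≤ bound)
a_3 = 12: 138/25  (≤ bound)
a_4 = 1: 149/27  (> 25, stop)

138/25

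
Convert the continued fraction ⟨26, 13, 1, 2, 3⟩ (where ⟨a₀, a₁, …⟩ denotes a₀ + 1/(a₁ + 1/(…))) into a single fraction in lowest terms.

3572/137

Collapse the nested fraction from the inside out:
Start with 3.
2 + 1/(3/1) = 2 + 1/3 = 7/3
1 + 1/(7/3) = 1 + 3/7 = 10/7
13 + 1/(10/7) = 13 + 7/10 = 137/10
26 + 1/(137/10) = 26 + 10/137 = 3572/137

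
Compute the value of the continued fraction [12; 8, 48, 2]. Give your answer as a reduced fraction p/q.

Build up convergents one term at a time:
a_0 = 12: 12/1
a_1 = 8: 97/8
a_2 = 48: 4668/385
a_3 = 2: 9433/778

9433/778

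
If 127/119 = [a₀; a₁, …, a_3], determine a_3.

7

127 = 1·119 + 8, so a_0 = 1
119 = 14·8 + 7, so a_1 = 14
8 = 1·7 + 1, so a_2 = 1
7 = 7·1 + 0, so a_3 = 7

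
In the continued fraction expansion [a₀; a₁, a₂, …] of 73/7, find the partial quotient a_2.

Run the Euclidean algorithm, recording each quotient:
⌊73/7⌋ = 10, remainder 3
⌊7/3⌋ = 2, remainder 1
⌊3/1⌋ = 3, remainder 0

3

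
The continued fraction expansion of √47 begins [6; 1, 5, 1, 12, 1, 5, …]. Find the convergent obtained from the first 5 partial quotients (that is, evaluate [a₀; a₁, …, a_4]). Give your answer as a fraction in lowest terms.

617/90

Starting at the tail and folding back:
Start with 12.
1 + 1/(12/1) = 1 + 1/12 = 13/12
5 + 1/(13/12) = 5 + 12/13 = 77/13
1 + 1/(77/13) = 1 + 13/77 = 90/77
6 + 1/(90/77) = 6 + 77/90 = 617/90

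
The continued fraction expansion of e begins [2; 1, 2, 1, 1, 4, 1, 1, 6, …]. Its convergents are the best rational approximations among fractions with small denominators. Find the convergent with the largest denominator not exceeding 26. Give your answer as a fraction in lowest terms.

a_0 = 2: 2/1  (≤ bound)
a_1 = 1: 3/1  (≤ bound)
a_2 = 2: 8/3  (≤ bound)
a_3 = 1: 11/4  (≤ bound)
a_4 = 1: 19/7  (≤ bound)
a_5 = 4: 87/32  (> 26, stop)

19/7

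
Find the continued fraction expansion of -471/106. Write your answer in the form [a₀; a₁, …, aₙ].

-471 ÷ 106 → quotient -5, remainder 59
106 ÷ 59 → quotient 1, remainder 47
59 ÷ 47 → quotient 1, remainder 12
47 ÷ 12 → quotient 3, remainder 11
12 ÷ 11 → quotient 1, remainder 1
11 ÷ 1 → quotient 11, remainder 0

[-5; 1, 1, 3, 1, 11]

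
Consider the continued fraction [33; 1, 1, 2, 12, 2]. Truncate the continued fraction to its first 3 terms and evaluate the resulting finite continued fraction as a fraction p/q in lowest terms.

67/2

Build up convergents one term at a time:
a_0 = 33: 33/1
a_1 = 1: 34/1
a_2 = 1: 67/2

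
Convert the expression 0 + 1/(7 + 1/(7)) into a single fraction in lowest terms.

7/50

Collapse the nested fraction from the inside out:
Start with 7.
7 + 1/(7/1) = 7 + 1/7 = 50/7
0 + 1/(50/7) = 0 + 7/50 = 7/50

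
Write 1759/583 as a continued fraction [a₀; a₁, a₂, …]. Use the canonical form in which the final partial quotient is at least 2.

[3; 58, 3, 3]

⌊1759/583⌋ = 3, remainder 10
⌊583/10⌋ = 58, remainder 3
⌊10/3⌋ = 3, remainder 1
⌊3/1⌋ = 3, remainder 0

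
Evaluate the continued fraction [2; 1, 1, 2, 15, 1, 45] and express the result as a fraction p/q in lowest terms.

9785/3767

a_0 = 2: 2/1
a_1 = 1: 3/1
a_2 = 1: 5/2
a_3 = 2: 13/5
a_4 = 15: 200/77
a_5 = 1: 213/82
a_6 = 45: 9785/3767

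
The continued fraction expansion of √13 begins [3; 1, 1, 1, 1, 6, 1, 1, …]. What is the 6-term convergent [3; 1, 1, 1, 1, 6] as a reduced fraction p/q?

119/33

a_0 = 3: 3/1
a_1 = 1: 4/1
a_2 = 1: 7/2
a_3 = 1: 11/3
a_4 = 1: 18/5
a_5 = 6: 119/33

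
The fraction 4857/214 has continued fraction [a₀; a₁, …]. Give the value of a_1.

1

Run the Euclidean algorithm, recording each quotient:
⌊4857/214⌋ = 22, remainder 149
⌊214/149⌋ = 1, remainder 65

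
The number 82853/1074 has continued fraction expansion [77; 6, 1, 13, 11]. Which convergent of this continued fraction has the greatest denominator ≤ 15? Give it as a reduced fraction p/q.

a_0 = 77: 77/1  (≤ bound)
a_1 = 6: 463/6  (≤ bound)
a_2 = 1: 540/7  (≤ bound)
a_3 = 13: 7483/97  (> 15, stop)

540/7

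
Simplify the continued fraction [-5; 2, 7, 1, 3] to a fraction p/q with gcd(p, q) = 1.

-299/66

Collapse the nested fraction from the inside out:
Start with 3.
1 + 1/(3/1) = 1 + 1/3 = 4/3
7 + 1/(4/3) = 7 + 3/4 = 31/4
2 + 1/(31/4) = 2 + 4/31 = 66/31
-5 + 1/(66/31) = -5 + 31/66 = -299/66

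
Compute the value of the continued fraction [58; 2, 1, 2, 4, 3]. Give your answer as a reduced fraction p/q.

Start with 3.
4 + 1/(3/1) = 4 + 1/3 = 13/3
2 + 1/(13/3) = 2 + 3/13 = 29/13
1 + 1/(29/13) = 1 + 13/29 = 42/29
2 + 1/(42/29) = 2 + 29/42 = 113/42
58 + 1/(113/42) = 58 + 42/113 = 6596/113

6596/113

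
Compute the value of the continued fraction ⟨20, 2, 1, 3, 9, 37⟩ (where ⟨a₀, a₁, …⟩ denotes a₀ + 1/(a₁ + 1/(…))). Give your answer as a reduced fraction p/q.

a_0 = 20: 20/1
a_1 = 2: 41/2
a_2 = 1: 61/3
a_3 = 3: 224/11
a_4 = 9: 2077/102
a_5 = 37: 77073/3785

77073/3785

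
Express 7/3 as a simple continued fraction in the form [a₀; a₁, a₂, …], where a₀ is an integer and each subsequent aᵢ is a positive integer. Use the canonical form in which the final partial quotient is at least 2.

[2; 3]

7 = 2·3 + 1, so a_0 = 2
3 = 3·1 + 0, so a_1 = 3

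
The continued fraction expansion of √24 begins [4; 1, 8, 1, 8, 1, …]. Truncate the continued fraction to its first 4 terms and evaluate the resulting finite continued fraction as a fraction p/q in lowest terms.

49/10

a_0 = 4: 4/1
a_1 = 1: 5/1
a_2 = 8: 44/9
a_3 = 1: 49/10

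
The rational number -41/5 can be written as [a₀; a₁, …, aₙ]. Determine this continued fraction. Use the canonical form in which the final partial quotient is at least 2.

[-9; 1, 4]

Repeatedly divide and take the remainder:
-41 = -9·5 + 4, so a_0 = -9
5 = 1·4 + 1, so a_1 = 1
4 = 4·1 + 0, so a_2 = 4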